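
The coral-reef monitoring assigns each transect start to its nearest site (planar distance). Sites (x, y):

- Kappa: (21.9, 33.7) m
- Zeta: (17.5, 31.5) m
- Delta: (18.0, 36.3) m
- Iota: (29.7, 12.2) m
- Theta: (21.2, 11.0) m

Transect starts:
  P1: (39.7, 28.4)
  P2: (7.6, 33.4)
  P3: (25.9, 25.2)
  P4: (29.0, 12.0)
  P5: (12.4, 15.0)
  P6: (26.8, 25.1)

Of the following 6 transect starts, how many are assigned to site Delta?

0

P1 → Kappa
P2 → Zeta
P3 → Kappa
P4 → Iota
P5 → Theta
P6 → Kappa
0 of the 6 go to Delta.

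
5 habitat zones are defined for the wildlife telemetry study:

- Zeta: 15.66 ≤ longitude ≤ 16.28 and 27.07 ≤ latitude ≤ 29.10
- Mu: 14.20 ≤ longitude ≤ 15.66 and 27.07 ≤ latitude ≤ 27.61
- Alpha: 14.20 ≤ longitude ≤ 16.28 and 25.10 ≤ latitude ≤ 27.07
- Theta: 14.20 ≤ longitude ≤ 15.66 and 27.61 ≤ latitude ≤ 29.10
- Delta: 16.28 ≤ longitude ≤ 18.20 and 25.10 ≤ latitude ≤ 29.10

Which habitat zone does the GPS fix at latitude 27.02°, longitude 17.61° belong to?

The point has longitude = 17.61 and latitude = 27.02.
Only Delta satisfies 16.28 ≤ longitude ≤ 18.20 and 25.10 ≤ latitude ≤ 29.10.

Delta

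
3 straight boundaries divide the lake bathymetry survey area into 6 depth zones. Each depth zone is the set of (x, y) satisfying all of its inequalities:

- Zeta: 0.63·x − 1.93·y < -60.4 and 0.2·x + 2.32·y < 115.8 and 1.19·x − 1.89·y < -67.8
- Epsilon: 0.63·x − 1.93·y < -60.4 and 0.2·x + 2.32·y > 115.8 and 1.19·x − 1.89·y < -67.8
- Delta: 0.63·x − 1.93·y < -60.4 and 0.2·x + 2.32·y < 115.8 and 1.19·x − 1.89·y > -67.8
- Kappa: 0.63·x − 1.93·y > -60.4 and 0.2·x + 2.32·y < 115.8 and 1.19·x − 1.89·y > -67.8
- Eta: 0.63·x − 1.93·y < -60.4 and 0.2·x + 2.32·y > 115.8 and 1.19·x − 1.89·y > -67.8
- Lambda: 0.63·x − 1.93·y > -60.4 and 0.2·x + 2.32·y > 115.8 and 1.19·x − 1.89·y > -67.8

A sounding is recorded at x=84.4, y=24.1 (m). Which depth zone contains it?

0.63·84.4 − 1.93·24.1 = 6.659, which is > -60.4
0.2·84.4 + 2.32·24.1 = 72.792, which is < 115.8
1.19·84.4 − 1.89·24.1 = 54.887, which is > -67.8
This sign pattern matches Kappa.

Kappa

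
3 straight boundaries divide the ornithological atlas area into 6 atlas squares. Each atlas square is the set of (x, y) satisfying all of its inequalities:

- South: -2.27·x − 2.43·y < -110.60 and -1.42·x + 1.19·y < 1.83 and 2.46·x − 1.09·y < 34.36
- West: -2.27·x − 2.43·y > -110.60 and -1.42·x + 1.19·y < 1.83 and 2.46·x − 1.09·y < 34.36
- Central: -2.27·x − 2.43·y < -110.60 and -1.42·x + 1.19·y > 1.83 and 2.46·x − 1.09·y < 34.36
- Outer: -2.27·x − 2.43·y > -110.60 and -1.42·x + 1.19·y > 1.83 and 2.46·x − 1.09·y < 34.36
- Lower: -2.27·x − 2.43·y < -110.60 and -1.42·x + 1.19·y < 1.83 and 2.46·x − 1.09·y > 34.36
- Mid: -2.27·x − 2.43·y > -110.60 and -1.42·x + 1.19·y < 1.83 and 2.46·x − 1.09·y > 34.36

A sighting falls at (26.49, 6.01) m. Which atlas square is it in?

Mid

-2.27·26.49 − 2.43·6.01 = -74.737, which is > -110.60
-1.42·26.49 + 1.19·6.01 = -30.464, which is < 1.83
2.46·26.49 − 1.09·6.01 = 58.614, which is > 34.36
This sign pattern matches Mid.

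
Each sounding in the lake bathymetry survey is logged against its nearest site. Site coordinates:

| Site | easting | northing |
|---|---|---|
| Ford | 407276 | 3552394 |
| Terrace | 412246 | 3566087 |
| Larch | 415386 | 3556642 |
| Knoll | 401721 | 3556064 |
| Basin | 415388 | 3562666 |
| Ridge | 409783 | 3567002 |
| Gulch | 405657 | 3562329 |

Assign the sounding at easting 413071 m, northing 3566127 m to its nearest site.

Squared distances to each site:
Ford: 222177314.000; Terrace: 682225.000; Larch: 95324450.000; Knoll: 230086469.000; Basin: 17347010.000; Ridge: 11576569.000; Gulch: 69392200.000.
Minimum at Terrace.

Terrace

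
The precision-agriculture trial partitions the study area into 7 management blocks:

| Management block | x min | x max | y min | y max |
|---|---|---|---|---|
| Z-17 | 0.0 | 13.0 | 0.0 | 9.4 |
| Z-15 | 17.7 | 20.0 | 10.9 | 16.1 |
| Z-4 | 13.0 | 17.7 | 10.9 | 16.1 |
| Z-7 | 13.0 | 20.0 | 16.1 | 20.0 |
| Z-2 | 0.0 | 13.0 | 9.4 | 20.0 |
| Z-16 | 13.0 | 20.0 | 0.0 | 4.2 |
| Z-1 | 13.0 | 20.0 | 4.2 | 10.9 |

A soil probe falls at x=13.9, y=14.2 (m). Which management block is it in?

The point has x = 13.9 and y = 14.2.
Only Z-4 satisfies 13.0 ≤ x ≤ 17.7 and 10.9 ≤ y ≤ 16.1.

Z-4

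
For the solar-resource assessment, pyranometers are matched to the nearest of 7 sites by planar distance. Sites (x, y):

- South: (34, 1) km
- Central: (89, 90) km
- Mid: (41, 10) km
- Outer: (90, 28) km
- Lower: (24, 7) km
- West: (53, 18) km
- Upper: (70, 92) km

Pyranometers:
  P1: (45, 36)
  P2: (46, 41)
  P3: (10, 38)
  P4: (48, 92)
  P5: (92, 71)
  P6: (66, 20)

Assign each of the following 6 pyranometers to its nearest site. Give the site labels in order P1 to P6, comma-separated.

P1 → West (d²=388.00)
P2 → West (d²=578.00)
P3 → Lower (d²=1157.00)
P4 → Upper (d²=484.00)
P5 → Central (d²=370.00)
P6 → West (d²=173.00)

West, West, Lower, Upper, Central, West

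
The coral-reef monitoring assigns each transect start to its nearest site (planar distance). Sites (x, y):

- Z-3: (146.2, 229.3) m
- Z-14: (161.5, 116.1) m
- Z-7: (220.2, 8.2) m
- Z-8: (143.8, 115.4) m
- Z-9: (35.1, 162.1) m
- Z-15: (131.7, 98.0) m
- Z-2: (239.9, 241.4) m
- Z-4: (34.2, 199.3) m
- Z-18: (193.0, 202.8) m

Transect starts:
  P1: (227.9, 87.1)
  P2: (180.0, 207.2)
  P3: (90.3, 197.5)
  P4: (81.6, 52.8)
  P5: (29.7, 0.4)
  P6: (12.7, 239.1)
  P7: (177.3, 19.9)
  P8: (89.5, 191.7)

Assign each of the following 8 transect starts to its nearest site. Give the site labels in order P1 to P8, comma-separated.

P1 → Z-14 (d²=5249.96)
P2 → Z-18 (d²=188.36)
P3 → Z-4 (d²=3150.45)
P4 → Z-15 (d²=4553.05)
P5 → Z-15 (d²=19929.76)
P6 → Z-4 (d²=2046.29)
P7 → Z-7 (d²=1977.30)
P8 → Z-4 (d²=3115.85)

Z-14, Z-18, Z-4, Z-15, Z-15, Z-4, Z-7, Z-4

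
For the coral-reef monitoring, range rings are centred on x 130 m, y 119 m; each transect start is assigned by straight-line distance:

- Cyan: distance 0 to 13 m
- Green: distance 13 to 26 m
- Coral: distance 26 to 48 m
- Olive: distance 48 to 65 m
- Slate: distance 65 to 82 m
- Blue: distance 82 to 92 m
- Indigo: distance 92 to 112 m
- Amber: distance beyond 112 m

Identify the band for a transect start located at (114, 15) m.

Distance = √((114−130)² + (15−119)²) = √(256.000 + 10816.000) = 105.224 m.
92 ≤ 105.224 < 112 → Indigo.

Indigo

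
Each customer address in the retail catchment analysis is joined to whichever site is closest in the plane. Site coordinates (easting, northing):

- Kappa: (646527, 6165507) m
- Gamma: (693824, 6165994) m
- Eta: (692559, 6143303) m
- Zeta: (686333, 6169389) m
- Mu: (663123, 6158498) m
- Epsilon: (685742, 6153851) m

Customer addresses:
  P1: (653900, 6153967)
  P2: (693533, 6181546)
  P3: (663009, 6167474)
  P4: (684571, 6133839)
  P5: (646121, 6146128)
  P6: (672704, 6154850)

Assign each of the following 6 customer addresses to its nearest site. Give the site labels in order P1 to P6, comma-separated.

Mu, Zeta, Mu, Eta, Kappa, Mu

P1 → Mu (d²=105593690.00)
P2 → Zeta (d²=199632649.00)
P3 → Mu (d²=80581572.00)
P4 → Eta (d²=153375440.00)
P5 → Kappa (d²=375710477.00)
P6 → Mu (d²=105103465.00)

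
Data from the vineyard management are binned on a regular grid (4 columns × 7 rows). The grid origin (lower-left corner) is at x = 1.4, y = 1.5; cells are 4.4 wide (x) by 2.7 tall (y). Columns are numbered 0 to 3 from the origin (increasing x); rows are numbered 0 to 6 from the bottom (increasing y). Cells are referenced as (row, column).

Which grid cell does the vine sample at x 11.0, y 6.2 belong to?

Column index: ⌊(11.0 − 1.4) / 4.4⌋ = ⌊2.182⌋ = 2
Row offset from origin: ⌊(6.2 − 1.5) / 2.7⌋ = ⌊1.741⌋ = 1 → row 1

(1, 2)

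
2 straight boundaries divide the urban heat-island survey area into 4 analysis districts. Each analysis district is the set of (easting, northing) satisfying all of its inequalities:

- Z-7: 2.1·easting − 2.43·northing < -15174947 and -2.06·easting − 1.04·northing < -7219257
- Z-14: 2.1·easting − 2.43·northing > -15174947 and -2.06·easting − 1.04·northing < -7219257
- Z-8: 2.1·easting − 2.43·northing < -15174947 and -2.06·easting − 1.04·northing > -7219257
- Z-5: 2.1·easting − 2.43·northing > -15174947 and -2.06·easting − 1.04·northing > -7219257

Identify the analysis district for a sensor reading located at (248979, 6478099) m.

2.1·248979 − 2.43·6478099 = -15218924.670, which is < -15174947
-2.06·248979 − 1.04·6478099 = -7250119.700, which is < -7219257
This sign pattern matches Z-7.

Z-7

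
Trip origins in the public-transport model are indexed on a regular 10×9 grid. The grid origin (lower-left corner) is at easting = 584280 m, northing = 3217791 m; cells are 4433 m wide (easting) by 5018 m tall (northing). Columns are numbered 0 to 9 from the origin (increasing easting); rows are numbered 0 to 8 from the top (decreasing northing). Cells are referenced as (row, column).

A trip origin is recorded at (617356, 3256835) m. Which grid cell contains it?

Column index: ⌊(617356 − 584280) / 4433⌋ = ⌊7.461⌋ = 7
Row offset from origin: ⌊(3256835 − 3217791) / 5018⌋ = ⌊7.781⌋ = 7 → row 1 (counted from top)

(1, 7)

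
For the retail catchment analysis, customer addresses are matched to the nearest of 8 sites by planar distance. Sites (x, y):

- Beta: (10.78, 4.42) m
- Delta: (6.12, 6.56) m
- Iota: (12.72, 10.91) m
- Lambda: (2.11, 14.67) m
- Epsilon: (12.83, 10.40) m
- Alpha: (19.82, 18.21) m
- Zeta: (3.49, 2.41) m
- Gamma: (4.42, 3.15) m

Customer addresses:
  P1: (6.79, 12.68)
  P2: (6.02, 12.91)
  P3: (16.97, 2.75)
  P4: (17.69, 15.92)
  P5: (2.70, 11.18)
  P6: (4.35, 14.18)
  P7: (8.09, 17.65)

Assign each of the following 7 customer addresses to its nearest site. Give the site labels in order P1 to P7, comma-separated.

P1 → Lambda (d²=25.86)
P2 → Lambda (d²=18.39)
P3 → Beta (d²=41.10)
P4 → Alpha (d²=9.78)
P5 → Lambda (d²=12.53)
P6 → Lambda (d²=5.26)
P7 → Lambda (d²=44.64)

Lambda, Lambda, Beta, Alpha, Lambda, Lambda, Lambda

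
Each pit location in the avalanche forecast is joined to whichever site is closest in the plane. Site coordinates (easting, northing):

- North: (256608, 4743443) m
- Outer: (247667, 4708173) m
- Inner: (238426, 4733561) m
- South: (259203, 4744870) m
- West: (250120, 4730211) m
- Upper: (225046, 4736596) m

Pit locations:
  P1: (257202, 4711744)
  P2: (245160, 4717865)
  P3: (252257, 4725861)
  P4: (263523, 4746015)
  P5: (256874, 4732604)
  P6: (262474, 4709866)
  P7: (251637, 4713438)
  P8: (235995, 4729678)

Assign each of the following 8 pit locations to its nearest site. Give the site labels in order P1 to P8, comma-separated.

P1 → Outer (d²=103668266.00)
P2 → Outer (d²=100219913.00)
P3 → West (d²=23489269.00)
P4 → South (d²=19973425.00)
P5 → West (d²=51342965.00)
P6 → Outer (d²=222113498.00)
P7 → Outer (d²=43481125.00)
P8 → Inner (d²=20987450.00)

Outer, Outer, West, South, West, Outer, Outer, Inner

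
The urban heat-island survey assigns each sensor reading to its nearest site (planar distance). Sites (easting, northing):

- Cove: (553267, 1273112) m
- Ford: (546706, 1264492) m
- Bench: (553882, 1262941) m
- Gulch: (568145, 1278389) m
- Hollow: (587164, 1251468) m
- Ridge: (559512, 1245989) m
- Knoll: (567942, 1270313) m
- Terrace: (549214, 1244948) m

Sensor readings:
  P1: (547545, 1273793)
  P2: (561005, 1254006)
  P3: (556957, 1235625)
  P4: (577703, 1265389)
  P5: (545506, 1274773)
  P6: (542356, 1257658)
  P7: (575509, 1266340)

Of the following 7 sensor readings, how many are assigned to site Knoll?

2

P1 → Cove
P2 → Ridge
P3 → Ridge
P4 → Knoll
P5 → Cove
P6 → Ford
P7 → Knoll
2 of the 7 go to Knoll.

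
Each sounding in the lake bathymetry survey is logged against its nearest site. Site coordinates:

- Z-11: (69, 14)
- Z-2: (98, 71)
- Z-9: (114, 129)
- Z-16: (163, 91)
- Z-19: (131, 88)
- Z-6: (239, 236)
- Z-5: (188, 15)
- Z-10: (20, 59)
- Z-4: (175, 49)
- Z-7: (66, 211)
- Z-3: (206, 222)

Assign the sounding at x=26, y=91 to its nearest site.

Squared distances to each site:
Z-11: 7778.000; Z-2: 5584.000; Z-9: 9188.000; Z-16: 18769.000; Z-19: 11034.000; Z-6: 66394.000; Z-5: 32020.000; Z-10: 1060.000; Z-4: 23965.000; Z-7: 16000.000; Z-3: 49561.000.
Minimum at Z-10.

Z-10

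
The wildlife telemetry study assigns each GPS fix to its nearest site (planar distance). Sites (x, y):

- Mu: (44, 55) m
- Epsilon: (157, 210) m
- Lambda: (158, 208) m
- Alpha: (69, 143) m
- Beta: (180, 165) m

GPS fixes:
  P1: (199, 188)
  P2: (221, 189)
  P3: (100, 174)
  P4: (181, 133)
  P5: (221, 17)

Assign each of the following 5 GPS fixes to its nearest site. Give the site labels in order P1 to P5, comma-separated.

Beta, Beta, Alpha, Beta, Beta

P1 → Beta (d²=890.00)
P2 → Beta (d²=2257.00)
P3 → Alpha (d²=1922.00)
P4 → Beta (d²=1025.00)
P5 → Beta (d²=23585.00)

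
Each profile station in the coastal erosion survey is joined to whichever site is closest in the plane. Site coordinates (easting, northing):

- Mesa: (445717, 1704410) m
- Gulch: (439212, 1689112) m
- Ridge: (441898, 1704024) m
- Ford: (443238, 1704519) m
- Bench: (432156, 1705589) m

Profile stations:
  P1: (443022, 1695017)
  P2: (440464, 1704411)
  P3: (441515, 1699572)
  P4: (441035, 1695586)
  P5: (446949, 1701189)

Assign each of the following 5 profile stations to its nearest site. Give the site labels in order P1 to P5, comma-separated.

Gulch, Ridge, Ridge, Gulch, Mesa

P1 → Gulch (d²=49385125.00)
P2 → Ridge (d²=2206125.00)
P3 → Ridge (d²=19966993.00)
P4 → Gulch (d²=45236005.00)
P5 → Mesa (d²=11892665.00)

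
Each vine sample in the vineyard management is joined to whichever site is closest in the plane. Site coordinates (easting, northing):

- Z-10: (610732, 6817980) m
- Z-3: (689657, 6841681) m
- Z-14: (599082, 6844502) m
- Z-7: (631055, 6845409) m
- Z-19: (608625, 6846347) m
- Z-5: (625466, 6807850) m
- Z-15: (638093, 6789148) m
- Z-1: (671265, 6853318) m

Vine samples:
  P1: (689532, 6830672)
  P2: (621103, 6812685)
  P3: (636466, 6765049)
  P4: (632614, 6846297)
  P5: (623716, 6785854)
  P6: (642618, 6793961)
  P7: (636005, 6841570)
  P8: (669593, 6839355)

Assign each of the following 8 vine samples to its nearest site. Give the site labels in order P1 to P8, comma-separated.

P1 → Z-3 (d²=121213706.00)
P2 → Z-5 (d²=42412994.00)
P3 → Z-15 (d²=583408930.00)
P4 → Z-7 (d²=3219025.00)
P5 → Z-15 (d²=217548565.00)
P6 → Z-15 (d²=43640594.00)
P7 → Z-7 (d²=39240421.00)
P8 → Z-1 (d²=197760953.00)

Z-3, Z-5, Z-15, Z-7, Z-15, Z-15, Z-7, Z-1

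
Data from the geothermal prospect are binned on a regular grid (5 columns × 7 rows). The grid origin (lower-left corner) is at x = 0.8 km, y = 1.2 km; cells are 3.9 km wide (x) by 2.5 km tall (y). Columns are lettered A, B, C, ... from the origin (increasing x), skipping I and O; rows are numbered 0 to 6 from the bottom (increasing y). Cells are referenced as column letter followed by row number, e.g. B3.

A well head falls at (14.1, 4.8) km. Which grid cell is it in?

Column index: ⌊(14.1 − 0.8) / 3.9⌋ = ⌊3.410⌋ = 3 → column D
Row offset from origin: ⌊(4.8 − 1.2) / 2.5⌋ = ⌊1.440⌋ = 1 → row 1

D1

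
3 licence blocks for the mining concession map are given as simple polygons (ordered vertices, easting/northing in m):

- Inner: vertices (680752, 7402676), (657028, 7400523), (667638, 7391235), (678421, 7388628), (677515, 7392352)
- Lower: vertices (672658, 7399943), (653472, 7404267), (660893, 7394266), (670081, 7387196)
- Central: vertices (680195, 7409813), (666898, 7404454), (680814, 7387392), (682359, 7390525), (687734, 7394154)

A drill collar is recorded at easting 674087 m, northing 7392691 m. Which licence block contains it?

Inner

Cast a ray rightward from (674087, 7392691). For each polygon, the edges (by vertex number in listed order) whose endpoints lie on opposite sides of northing = 7392691, where each meets that height, and whether that is right or left of the point:
Inner: 2–3 at easting≈665974.8 (left), 5–1 at easting≈677621.3 (right) → 1 crossing.
Lower: 3–4 at easting≈662939.8 (left), 4–1 at easting≈671191.9 (left) → 0 crossings.
Central: 2–3 at easting≈676492.1 (right), 4–5 at easting≈685567.1 (right) → 2 crossings.
Only Inner has an odd count, so the point is inside Inner.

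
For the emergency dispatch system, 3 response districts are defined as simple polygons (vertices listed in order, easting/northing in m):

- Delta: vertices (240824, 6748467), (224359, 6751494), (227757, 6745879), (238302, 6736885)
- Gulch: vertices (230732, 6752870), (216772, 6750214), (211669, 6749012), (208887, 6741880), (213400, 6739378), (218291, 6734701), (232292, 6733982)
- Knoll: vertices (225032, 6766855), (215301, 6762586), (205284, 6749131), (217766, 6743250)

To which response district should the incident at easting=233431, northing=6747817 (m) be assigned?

Cast a ray rightward from (233431, 6747817). For each polygon, the edges (by vertex number in listed order) whose endpoints lie on opposite sides of northing = 6747817, where each meets that height, and whether that is right or left of the point:
Delta: 2–3 at easting≈226584.2 (left), 4–1 at easting≈240682.5 (right) → 1 crossing.
Gulch: 3–4 at easting≈211202.9 (left), 7–1 at easting≈231149.3 (left) → 0 crossings.
Knoll: 3–4 at easting≈208072.9 (left), 4–1 at easting≈219171.8 (left) → 0 crossings.
Only Delta has an odd count, so the point is inside Delta.

Delta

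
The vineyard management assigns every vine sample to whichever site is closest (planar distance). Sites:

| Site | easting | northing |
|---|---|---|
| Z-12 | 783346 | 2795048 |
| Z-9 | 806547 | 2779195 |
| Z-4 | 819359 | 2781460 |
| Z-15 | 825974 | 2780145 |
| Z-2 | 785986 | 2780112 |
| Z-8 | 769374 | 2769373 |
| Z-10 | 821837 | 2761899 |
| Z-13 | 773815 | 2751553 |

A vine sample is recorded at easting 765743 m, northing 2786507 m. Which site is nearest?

Z-8

Squared distances to each site:
Z-12: 382814290.000; Z-9: 1718431760.000; Z-4: 2900147665.000; Z-15: 3668248405.000; Z-2: 450675074.000; Z-8: 306758117.000; Z-10: 3752090500.000; Z-13: 1286939300.000.
Minimum at Z-8.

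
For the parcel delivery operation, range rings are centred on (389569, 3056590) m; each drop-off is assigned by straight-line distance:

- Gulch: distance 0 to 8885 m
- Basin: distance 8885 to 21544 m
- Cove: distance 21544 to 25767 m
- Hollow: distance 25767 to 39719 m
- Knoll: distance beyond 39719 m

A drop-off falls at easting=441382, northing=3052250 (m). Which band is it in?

Distance = √((441382−389569)² + (3052250−3056590)²) = √(2684586969.000 + 18835600.000) = 51994.447 m.
39719 ≤ 51994.447 < ∞ → Knoll.

Knoll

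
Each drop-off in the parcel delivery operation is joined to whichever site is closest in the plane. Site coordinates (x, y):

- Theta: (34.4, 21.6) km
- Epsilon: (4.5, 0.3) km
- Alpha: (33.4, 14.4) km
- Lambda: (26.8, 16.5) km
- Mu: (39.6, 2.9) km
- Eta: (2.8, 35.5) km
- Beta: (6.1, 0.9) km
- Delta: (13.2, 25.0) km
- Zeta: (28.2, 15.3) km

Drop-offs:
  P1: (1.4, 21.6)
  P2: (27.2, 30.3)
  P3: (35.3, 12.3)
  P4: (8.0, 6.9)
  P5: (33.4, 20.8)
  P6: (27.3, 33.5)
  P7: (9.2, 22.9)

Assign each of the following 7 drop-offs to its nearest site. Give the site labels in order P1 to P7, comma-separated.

P1 → Delta (d²=150.80)
P2 → Theta (d²=127.53)
P3 → Alpha (d²=8.02)
P4 → Beta (d²=39.61)
P5 → Theta (d²=1.64)
P6 → Theta (d²=192.02)
P7 → Delta (d²=20.41)

Delta, Theta, Alpha, Beta, Theta, Theta, Delta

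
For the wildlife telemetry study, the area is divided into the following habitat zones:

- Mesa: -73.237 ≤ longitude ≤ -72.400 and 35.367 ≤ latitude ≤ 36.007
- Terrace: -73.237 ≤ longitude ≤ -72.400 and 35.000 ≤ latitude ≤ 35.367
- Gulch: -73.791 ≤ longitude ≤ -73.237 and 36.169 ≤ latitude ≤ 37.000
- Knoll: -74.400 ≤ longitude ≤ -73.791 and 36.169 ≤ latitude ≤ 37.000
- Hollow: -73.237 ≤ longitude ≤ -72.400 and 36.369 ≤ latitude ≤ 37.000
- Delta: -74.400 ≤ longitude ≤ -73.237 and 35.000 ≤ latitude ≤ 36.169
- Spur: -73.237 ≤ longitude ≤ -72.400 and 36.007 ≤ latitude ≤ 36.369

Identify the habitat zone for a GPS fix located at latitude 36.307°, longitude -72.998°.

The point has longitude = -72.998 and latitude = 36.307.
Only Spur satisfies -73.237 ≤ longitude ≤ -72.400 and 36.007 ≤ latitude ≤ 36.369.

Spur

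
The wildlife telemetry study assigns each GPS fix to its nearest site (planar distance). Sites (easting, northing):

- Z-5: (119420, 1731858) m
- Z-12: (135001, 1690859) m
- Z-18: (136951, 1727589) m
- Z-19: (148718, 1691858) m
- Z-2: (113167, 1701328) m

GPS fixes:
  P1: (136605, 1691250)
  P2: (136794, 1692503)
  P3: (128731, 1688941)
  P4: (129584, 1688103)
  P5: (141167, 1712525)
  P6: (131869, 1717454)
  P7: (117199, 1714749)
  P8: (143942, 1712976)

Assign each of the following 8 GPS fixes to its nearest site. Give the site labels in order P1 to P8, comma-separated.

P1 → Z-12 (d²=2725697.00)
P2 → Z-12 (d²=5917585.00)
P3 → Z-12 (d²=42991624.00)
P4 → Z-12 (d²=36939425.00)
P5 → Z-18 (d²=244698752.00)
P6 → Z-18 (d²=128544949.00)
P7 → Z-2 (d²=196380265.00)
P8 → Z-18 (d²=262413850.00)

Z-12, Z-12, Z-12, Z-12, Z-18, Z-18, Z-2, Z-18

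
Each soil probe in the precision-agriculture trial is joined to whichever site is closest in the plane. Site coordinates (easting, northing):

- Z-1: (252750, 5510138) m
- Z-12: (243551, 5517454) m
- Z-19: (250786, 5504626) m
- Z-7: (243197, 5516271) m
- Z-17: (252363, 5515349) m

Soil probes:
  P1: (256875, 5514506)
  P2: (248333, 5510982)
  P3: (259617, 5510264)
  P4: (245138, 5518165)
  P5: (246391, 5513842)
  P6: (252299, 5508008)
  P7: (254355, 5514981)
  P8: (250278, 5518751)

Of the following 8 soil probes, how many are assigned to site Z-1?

3

P1 → Z-17
P2 → Z-1
P3 → Z-1
P4 → Z-12
P5 → Z-7
P6 → Z-1
P7 → Z-17
P8 → Z-17
3 of the 8 go to Z-1.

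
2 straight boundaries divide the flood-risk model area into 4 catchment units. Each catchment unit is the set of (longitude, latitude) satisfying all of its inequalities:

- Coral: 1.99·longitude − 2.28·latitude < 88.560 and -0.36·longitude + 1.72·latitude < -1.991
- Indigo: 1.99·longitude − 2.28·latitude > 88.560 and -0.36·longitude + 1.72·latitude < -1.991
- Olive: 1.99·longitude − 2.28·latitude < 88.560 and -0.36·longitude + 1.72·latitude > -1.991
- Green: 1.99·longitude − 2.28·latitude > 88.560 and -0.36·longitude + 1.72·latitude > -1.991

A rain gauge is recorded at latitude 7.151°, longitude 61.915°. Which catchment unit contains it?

1.99·61.915 − 2.28·7.151 = 106.907, which is > 88.560
-0.36·61.915 + 1.72·7.151 = -9.990, which is < -1.991
This sign pattern matches Indigo.

Indigo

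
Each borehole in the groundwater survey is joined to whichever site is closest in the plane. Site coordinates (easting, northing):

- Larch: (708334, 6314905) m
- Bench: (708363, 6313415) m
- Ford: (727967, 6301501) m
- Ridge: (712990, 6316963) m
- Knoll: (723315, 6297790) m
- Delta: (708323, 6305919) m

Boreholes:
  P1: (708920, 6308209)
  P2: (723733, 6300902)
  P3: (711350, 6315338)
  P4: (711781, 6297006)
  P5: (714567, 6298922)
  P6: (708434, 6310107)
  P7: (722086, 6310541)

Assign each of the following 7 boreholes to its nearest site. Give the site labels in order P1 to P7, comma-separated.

P1 → Delta (d²=5600509.00)
P2 → Knoll (d²=9859268.00)
P3 → Ridge (d²=5330225.00)
P4 → Delta (d²=91399333.00)
P5 → Knoll (d²=77808928.00)
P6 → Bench (d²=10947905.00)
P7 → Ford (d²=116307761.00)

Delta, Knoll, Ridge, Delta, Knoll, Bench, Ford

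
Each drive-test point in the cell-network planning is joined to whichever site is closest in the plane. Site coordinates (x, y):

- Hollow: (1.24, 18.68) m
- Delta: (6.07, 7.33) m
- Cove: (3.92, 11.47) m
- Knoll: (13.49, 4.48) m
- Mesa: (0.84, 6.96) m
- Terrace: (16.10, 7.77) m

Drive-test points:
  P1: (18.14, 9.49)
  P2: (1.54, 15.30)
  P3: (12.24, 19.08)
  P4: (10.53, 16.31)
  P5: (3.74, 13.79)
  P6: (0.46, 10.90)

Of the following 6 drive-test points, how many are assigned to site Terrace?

1

P1 → Terrace
P2 → Hollow
P3 → Hollow
P4 → Cove
P5 → Cove
P6 → Cove
1 of the 6 goes to Terrace.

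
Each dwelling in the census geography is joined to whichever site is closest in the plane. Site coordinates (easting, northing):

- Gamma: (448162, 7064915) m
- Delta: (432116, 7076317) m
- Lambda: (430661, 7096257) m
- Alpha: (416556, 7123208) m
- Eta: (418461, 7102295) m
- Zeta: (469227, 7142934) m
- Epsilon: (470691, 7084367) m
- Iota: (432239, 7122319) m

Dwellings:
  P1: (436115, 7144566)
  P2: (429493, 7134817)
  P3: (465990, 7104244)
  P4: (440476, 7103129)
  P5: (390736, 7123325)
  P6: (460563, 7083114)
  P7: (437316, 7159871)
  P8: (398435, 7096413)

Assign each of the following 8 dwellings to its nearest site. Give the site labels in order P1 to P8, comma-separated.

P1 → Iota (d²=509952385.00)
P2 → Iota (d²=163740520.00)
P3 → Epsilon (d²=417194530.00)
P4 → Lambda (d²=143558609.00)
P5 → Alpha (d²=666686089.00)
P6 → Epsilon (d²=104146393.00)
P7 → Zeta (d²=1305173890.00)
P8 → Eta (d²=435638600.00)

Iota, Iota, Epsilon, Lambda, Alpha, Epsilon, Zeta, Eta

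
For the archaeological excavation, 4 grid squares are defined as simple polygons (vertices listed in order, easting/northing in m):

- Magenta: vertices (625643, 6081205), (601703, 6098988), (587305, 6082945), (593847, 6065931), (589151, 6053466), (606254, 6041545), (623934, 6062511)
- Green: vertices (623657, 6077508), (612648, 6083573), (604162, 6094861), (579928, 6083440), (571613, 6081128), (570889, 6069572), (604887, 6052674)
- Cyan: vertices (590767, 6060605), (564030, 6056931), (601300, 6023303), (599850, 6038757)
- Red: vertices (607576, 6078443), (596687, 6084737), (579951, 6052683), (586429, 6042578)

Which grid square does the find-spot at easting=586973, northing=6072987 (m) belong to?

Green

Cast a ray rightward from (586973, 6072987). For each polygon, the edges (by vertex number in listed order) whose endpoints lie on opposite sides of northing = 6072987, where each meets that height, and whether that is right or left of the point:
Magenta: 3–4 at easting≈591133.9 (right), 7–1 at easting≈624891.7 (right) → 2 crossings.
Green: 5–6 at easting≈571103.0 (left), 7–1 at easting≈620239.9 (right) → 1 crossing.
Cyan: no edge straddles that height → 0 crossings.
Red: 2–3 at easting≈590552.1 (right), 4–1 at easting≈604359.0 (right) → 2 crossings.
Only Green has an odd count, so the point is inside Green.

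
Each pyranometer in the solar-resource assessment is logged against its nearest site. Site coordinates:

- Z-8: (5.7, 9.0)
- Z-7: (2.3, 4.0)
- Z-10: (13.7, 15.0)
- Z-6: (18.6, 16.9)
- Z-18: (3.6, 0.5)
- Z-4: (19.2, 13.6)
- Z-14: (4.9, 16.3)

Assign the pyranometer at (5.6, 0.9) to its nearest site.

Squared distances to each site:
Z-8: 65.620; Z-7: 20.500; Z-10: 264.420; Z-6: 425.000; Z-18: 4.160; Z-4: 346.250; Z-14: 237.650.
Minimum at Z-18.

Z-18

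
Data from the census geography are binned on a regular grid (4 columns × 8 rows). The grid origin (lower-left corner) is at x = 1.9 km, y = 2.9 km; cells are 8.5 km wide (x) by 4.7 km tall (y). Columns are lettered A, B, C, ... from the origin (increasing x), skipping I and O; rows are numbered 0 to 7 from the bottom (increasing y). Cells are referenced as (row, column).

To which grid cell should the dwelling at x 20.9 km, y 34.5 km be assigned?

Column index: ⌊(20.9 − 1.9) / 8.5⌋ = ⌊2.235⌋ = 2 → column C
Row offset from origin: ⌊(34.5 − 2.9) / 4.7⌋ = ⌊6.723⌋ = 6 → row 6

(6, C)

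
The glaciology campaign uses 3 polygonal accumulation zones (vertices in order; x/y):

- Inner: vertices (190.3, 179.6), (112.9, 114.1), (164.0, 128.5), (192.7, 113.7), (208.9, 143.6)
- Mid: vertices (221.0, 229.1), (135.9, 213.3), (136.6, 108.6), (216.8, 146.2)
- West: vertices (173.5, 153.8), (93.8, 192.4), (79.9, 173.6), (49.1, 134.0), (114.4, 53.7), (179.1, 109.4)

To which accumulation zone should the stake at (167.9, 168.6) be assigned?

Cast a ray rightward from (167.9, 168.6). For each polygon, the edges (by vertex number in listed order) whose endpoints lie on opposite sides of y = 168.6, where each meets that height, and whether that is right or left of the point:
Inner: 1–2 at x≈177.30 (right), 5–1 at x≈195.98 (right) → 2 crossings.
Mid: 2–3 at x≈136.20 (left), 4–1 at x≈217.93 (right) → 1 crossing.
West: 1–2 at x≈142.94 (left), 3–4 at x≈76.01 (left) → 0 crossings.
Only Mid has an odd count, so the point is inside Mid.

Mid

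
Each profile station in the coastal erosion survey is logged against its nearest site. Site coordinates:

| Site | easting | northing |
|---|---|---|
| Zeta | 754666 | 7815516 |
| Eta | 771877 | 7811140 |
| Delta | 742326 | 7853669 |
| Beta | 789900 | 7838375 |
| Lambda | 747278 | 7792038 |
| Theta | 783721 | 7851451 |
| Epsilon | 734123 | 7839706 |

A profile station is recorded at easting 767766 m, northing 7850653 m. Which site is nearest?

Theta

Squared distances to each site:
Zeta: 1406218769.000; Eta: 1578177490.000; Delta: 656289856.000; Beta: 640663240.000; Lambda: 3855476369.000; Theta: 255198829.000; Epsilon: 1251688258.000.
Minimum at Theta.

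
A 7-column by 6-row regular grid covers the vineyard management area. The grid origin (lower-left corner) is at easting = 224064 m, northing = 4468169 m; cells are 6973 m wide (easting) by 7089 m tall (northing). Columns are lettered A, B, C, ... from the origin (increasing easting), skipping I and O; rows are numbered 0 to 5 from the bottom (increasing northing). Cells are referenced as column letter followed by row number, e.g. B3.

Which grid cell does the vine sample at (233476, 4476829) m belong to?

B1

Column index: ⌊(233476 − 224064) / 6973⌋ = ⌊1.350⌋ = 1 → column B
Row offset from origin: ⌊(4476829 − 4468169) / 7089⌋ = ⌊1.222⌋ = 1 → row 1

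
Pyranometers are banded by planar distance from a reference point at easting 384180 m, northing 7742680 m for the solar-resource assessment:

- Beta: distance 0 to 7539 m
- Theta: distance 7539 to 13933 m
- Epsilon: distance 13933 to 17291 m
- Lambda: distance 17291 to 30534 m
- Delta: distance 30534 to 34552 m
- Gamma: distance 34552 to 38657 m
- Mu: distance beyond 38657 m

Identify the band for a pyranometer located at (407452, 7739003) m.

Distance = √((407452−384180)² + (7739003−7742680)²) = √(541585984.000 + 13520329.000) = 23560.694 m.
17291 ≤ 23560.694 < 30534 → Lambda.

Lambda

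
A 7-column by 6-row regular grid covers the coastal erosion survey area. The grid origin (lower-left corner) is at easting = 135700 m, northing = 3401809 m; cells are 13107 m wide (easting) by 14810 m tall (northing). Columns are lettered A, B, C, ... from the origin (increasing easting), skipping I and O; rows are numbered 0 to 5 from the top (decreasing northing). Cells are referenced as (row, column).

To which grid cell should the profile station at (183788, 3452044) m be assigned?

(2, D)

Column index: ⌊(183788 − 135700) / 13107⌋ = ⌊3.669⌋ = 3 → column D
Row offset from origin: ⌊(3452044 − 3401809) / 14810⌋ = ⌊3.392⌋ = 3 → row 2 (counted from top)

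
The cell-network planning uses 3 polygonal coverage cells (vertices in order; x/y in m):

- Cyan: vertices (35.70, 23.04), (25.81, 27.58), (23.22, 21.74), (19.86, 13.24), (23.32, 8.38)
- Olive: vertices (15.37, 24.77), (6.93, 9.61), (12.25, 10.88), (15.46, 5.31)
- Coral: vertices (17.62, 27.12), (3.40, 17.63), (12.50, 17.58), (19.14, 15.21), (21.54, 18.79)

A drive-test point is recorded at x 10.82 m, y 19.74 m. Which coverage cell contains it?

Cast a ray rightward from (10.82, 19.74). For each polygon, the edges (by vertex number in listed order) whose endpoints lie on opposite sides of y = 19.74, where each meets that height, and whether that is right or left of the point:
Cyan: 3–4 at x≈22.429 (right), 5–1 at x≈32.913 (right) → 2 crossings.
Olive: 1–2 at x≈12.570 (right), 4–1 at x≈15.393 (right) → 2 crossings.
Coral: 1–2 at x≈6.562 (left), 5–1 at x≈21.093 (right) → 1 crossing.
Only Coral has an odd count, so the point is inside Coral.

Coral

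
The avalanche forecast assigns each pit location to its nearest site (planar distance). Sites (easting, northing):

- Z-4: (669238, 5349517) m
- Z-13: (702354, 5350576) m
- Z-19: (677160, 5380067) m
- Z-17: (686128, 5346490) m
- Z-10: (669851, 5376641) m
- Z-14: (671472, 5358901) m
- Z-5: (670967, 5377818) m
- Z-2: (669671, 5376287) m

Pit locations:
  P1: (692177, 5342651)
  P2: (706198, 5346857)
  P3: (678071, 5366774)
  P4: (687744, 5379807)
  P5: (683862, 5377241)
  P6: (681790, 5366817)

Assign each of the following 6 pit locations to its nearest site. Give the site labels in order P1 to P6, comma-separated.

P1 → Z-17 (d²=51328322.00)
P2 → Z-13 (d²=28607297.00)
P3 → Z-14 (d²=105530930.00)
P4 → Z-19 (d²=112088656.00)
P5 → Z-19 (d²=52903080.00)
P6 → Z-14 (d²=169124180.00)

Z-17, Z-13, Z-14, Z-19, Z-19, Z-14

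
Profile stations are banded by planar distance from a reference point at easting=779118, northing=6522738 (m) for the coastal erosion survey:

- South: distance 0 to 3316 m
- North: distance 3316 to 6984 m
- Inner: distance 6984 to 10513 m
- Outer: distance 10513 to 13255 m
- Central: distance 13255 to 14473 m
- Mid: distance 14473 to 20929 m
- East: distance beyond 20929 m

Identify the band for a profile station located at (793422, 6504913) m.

Distance = √((793422−779118)² + (6504913−6522738)²) = √(204604416.000 + 317730625.000) = 22854.650 m.
20929 ≤ 22854.650 < ∞ → East.

East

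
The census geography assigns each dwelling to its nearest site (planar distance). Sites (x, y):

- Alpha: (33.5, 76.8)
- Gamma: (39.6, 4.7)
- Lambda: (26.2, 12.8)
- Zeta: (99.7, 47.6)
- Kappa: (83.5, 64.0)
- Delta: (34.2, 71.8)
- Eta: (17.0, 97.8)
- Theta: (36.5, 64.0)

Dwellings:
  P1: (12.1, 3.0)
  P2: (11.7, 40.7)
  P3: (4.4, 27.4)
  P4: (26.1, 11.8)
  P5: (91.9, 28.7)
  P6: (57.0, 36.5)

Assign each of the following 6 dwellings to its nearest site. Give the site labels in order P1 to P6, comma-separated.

Lambda, Lambda, Lambda, Lambda, Zeta, Theta

P1 → Lambda (d²=294.85)
P2 → Lambda (d²=988.66)
P3 → Lambda (d²=688.40)
P4 → Lambda (d²=1.01)
P5 → Zeta (d²=418.05)
P6 → Theta (d²=1176.50)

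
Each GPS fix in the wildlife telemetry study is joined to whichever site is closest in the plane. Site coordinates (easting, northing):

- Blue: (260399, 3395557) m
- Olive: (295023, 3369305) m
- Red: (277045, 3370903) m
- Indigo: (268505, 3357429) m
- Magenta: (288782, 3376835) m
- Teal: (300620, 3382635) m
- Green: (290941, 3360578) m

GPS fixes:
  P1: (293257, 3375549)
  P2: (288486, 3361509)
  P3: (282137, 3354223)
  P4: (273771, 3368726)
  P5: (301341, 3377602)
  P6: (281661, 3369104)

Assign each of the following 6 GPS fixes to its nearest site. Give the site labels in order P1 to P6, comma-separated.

Magenta, Green, Green, Red, Teal, Red

P1 → Magenta (d²=21679421.00)
P2 → Green (d²=6893786.00)
P3 → Green (d²=117896441.00)
P4 → Red (d²=15458405.00)
P5 → Teal (d²=25850930.00)
P6 → Red (d²=24543857.00)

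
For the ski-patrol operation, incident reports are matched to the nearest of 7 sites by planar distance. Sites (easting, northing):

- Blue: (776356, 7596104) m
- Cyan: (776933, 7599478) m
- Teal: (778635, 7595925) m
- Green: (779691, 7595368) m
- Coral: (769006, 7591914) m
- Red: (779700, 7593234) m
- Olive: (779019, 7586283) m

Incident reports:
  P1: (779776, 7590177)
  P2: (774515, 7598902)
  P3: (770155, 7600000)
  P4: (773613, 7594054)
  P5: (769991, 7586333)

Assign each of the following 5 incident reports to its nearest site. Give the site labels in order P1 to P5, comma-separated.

Red, Cyan, Cyan, Blue, Coral

P1 → Red (d²=9351025.00)
P2 → Cyan (d²=6178500.00)
P3 → Cyan (d²=46213768.00)
P4 → Blue (d²=11726549.00)
P5 → Coral (d²=32117786.00)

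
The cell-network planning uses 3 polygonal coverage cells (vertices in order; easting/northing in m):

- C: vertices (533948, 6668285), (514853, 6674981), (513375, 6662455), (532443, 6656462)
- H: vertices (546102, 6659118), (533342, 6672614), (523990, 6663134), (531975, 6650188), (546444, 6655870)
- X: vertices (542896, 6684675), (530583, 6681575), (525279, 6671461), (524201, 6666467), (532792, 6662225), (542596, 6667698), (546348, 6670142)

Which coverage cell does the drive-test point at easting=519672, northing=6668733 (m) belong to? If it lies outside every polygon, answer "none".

C

Cast a ray rightward from (519672, 6668733). For each polygon, the edges (by vertex number in listed order) whose endpoints lie on opposite sides of northing = 6668733, where each meets that height, and whether that is right or left of the point:
C: 1–2 at easting≈532670.4 (right), 2–3 at easting≈514115.8 (left) → 1 crossing.
H: 1–2 at easting≈537011.4 (right), 2–3 at easting≈529513.4 (right) → 2 crossings.
X: 3–4 at easting≈524690.1 (right), 6–7 at easting≈544184.9 (right) → 2 crossings.
Only C has an odd count, so the point is inside C.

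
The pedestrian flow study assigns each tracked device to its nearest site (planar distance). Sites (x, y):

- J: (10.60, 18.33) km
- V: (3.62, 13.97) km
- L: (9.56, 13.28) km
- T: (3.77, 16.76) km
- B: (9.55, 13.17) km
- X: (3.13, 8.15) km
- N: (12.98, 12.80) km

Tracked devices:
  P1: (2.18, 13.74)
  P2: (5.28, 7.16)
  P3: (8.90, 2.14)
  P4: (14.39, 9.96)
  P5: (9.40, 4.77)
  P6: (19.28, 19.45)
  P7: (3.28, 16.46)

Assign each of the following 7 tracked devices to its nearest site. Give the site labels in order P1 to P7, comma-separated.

V, X, X, N, X, J, T

P1 → V (d²=2.13)
P2 → X (d²=5.60)
P3 → X (d²=69.41)
P4 → N (d²=10.05)
P5 → X (d²=50.74)
P6 → J (d²=76.60)
P7 → T (d²=0.33)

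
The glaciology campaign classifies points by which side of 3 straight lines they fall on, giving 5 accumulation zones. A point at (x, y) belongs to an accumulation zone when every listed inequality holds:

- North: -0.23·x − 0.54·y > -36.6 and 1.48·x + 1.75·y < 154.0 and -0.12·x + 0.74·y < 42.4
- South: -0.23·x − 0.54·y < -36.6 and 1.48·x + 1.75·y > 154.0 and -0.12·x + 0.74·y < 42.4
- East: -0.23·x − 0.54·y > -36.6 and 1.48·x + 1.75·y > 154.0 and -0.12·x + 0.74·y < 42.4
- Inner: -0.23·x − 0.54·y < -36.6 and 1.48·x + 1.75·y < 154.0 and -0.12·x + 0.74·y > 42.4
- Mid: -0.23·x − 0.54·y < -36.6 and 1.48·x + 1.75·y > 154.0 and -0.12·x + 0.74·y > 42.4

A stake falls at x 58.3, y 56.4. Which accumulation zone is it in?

-0.23·58.3 − 0.54·56.4 = -43.865, which is < -36.6
1.48·58.3 + 1.75·56.4 = 184.984, which is > 154.0
-0.12·58.3 + 0.74·56.4 = 34.740, which is < 42.4
This sign pattern matches South.

South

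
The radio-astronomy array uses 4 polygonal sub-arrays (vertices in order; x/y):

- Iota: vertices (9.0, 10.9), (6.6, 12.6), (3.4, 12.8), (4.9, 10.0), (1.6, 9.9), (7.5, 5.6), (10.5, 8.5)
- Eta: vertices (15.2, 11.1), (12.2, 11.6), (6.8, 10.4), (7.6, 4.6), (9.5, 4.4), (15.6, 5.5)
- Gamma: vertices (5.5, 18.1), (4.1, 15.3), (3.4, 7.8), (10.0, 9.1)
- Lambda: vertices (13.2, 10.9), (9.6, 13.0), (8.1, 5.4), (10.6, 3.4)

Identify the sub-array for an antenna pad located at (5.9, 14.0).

Cast a ray rightward from (5.9, 14.0). For each polygon, the edges (by vertex number in listed order) whose endpoints lie on opposite sides of y = 14.0, where each meets that height, and whether that is right or left of the point:
Iota: no edge straddles that height → 0 crossings.
Eta: no edge straddles that height → 0 crossings.
Gamma: 2–3 at x≈3.98 (left), 4–1 at x≈7.55 (right) → 1 crossing.
Lambda: no edge straddles that height → 0 crossings.
Only Gamma has an odd count, so the point is inside Gamma.

Gamma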